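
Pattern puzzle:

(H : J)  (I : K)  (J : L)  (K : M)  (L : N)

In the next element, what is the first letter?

First letter — letters move forward 1 place in the alphabet: H, I, J, K, L → M.

M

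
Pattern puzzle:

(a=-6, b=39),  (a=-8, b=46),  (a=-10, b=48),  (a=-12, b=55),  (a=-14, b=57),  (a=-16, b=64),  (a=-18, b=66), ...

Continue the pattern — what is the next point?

For the a, −2 each step: -6, -8, -10, -12, -14, -16, -18 → -20.
For the b, alternating steps +7, +2, +7, +2, …: 39, 46, 48, 55, 57, 64, 66 → 73.
Combining the parts gives (a=-20, b=73).

(a=-20, b=73)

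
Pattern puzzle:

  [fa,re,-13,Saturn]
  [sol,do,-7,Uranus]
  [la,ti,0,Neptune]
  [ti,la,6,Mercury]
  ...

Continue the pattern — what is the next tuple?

[do,sol,13,Venus]

First note: fa, sol, la, ti → do (runs through the solfège scale do→ti).
Second note goes re, do, ti, la → sol (runs backward through the solfège scale do→ti).
Third slot: alternating steps +6, +7, +6, +7, …; -13, -7, 0, 6 → 13.
Planet: runs through the planets Mercury→Neptune; Saturn, Uranus, Neptune, Mercury → Venus.
Combining the parts gives [do,sol,13,Venus].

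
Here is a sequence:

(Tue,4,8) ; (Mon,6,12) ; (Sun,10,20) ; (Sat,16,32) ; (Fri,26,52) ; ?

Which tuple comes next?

(Thu,42,84)

Day: runs backward through the weekdays Mon→Sun, so Tue, Mon, Sun, Sat, Fri → Thu.
Second component — each term is the sum of the two before it: 4, 6, 10, 16, 26 → 42.
Third component: 8, 12, 20, 32, 52 → 84 (always 2 × the second component).
Combining the parts gives (Thu,42,84).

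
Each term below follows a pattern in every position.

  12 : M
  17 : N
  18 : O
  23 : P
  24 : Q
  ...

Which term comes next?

29 : R

First entry: alternating steps +5, +1, +5, +1, …; 12, 17, 18, 23, 24 → 29.
Letter: letters move forward 1 place in the alphabet; M, N, O, P, Q → R.
Combining the parts gives 29 : R.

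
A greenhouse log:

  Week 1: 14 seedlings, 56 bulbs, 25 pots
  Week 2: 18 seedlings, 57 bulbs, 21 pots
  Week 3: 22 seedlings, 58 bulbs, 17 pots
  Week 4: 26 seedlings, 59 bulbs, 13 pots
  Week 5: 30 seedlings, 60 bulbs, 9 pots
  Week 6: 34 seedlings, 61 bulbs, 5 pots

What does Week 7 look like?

38 seedlings, 62 bulbs, 1 pots

Seedlings goes 14, 18, 22, 26, 30, 34 → 38 (+4 each step).
Bulbs goes 56, 57, 58, 59, 60, 61 → 62 (+1 each step).
Pots goes 25, 21, 17, 13, 9, 5 → 1 (together with the seedlings always sums to 39).
Putting it together: 38 seedlings, 62 bulbs, 1 pots.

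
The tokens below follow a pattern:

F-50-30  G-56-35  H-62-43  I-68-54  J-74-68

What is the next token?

K-80-85

Letter: letters move forward 1 place in the alphabet; F, G, H, I, J → K.
Second component: 50, 56, 62, 68, 74 → 80 (+6 each step).
Third component goes 30, 35, 43, 54, 68 → 85 (differences are 5, 8, 11, … (increasing by 3 each time)).
Combining the parts gives K-80-85.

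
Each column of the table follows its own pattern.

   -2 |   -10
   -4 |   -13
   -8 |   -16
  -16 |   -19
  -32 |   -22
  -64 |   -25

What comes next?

First component — ×2 each step: -2, -4, -8, -16, -32, -64 → -128.
Second component: −3 each step, so -10, -13, -16, -19, -22, -25 → -28.
So the next line is -128  -28.

-128  -28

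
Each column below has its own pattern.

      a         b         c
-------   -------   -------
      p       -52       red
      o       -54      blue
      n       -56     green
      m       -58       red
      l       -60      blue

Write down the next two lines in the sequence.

k  -62  green; j  -64  red

Column a: p, o, n, m, l → k → j (letters move back 1 place in the alphabet).
Column b goes -52, -54, -56, -58, -60 → -62 → -64 (−2 each step).
Column c: red, blue, green, red, blue → green → red (repeats red → blue → green).
Putting the parts together: k  -62  green and then j  -64  red.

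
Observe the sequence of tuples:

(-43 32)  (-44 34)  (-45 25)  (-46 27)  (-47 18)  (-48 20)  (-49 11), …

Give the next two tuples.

First slot goes -43, -44, -45, -46, -47, -48, -49 → -50 → -51 (−1 each step).
Second slot — alternating steps +2, −9, +2, −9, …: 32, 34, 25, 27, 18, 20, 11 → 13 → 4.
Putting the parts together: (-50 13) and then (-51 4).

(-50 13), (-51 4)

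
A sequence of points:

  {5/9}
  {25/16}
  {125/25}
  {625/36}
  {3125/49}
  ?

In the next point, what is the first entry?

First entry goes 5, 25, 125, 625, 3125 → 15625 (×5 each step).

15625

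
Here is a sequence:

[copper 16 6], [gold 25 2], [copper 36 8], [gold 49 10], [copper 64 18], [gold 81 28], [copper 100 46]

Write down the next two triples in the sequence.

For the metal, alternates copper ↔ gold: copper, gold, copper, gold, copper, gold, copper → gold → copper.
Second entry: 16, 25, 36, 49, 64, 81, 100 → 121 → 144 (perfect squares: 4², 5², 6², …).
Third entry: each term is the sum of the two before it; 6, 2, 8, 10, 18, 28, 46 → 74 → 120.
Putting the parts together: [gold 121 74] and then [copper 144 120].

[gold 121 74], [copper 144 120]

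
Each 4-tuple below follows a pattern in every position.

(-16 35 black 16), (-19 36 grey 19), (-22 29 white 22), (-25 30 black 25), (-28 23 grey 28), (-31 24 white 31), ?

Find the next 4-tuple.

(-34 17 black 34)

First coordinate: −3 each step; -16, -19, -22, -25, -28, -31 → -34.
For the second coordinate, alternating steps +1, −7, +1, −7, …: 35, 36, 29, 30, 23, 24 → 17.
Shade goes black, grey, white, black, grey, white → black (repeats black → grey → white).
For the fourth coordinate, always the negative of the first coordinate: 16, 19, 22, 25, 28, 31 → 34.
Putting it together: (-34 17 black 34).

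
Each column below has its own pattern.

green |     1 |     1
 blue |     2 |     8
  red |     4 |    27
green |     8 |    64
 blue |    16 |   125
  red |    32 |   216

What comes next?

green  64  343

Colour: repeats green → blue → red, so green, blue, red, green, blue, red → green.
Second component — ×2 each step: 1, 2, 4, 8, 16, 32 → 64.
Third component goes 1, 8, 27, 64, 125, 216 → 343 (perfect cubes: 1³, 2³, 3³, …).
Combining the parts gives green  64  343.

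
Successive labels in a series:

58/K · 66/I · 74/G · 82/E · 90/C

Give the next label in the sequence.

98/A

First component: +8 each step; 58, 66, 74, 82, 90 → 98.
Letter: letters move back 2 places in the alphabet, so K, I, G, E, C → A.
Combining the parts gives 98/A.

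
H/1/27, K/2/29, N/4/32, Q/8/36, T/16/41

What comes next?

W/32/47

Letter goes H, K, N, Q, T → W (letters move forward 3 places in the alphabet).
Second component: ×2 each step; 1, 2, 4, 8, 16 → 32.
Third component goes 27, 29, 32, 36, 41 → 47 (differences are 2, 3, 4, … (increasing by 1 each time)).
Combining the parts gives W/32/47.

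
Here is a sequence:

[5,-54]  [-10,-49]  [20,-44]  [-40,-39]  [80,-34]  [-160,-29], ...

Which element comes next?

First entry — ×(-2) each step: 5, -10, 20, -40, 80, -160 → 320.
Second entry: +5 each step, so -54, -49, -44, -39, -34, -29 → -24.
So the next element is [320,-24].

[320,-24]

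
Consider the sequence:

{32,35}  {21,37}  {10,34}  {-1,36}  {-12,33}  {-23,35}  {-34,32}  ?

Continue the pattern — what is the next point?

First slot — −11 each step: 32, 21, 10, -1, -12, -23, -34 → -45.
Second slot: 35, 37, 34, 36, 33, 35, 32 → 34 (alternating steps +2, −3, +2, −3, …).
So the next point is {-45,34}.

{-45,34}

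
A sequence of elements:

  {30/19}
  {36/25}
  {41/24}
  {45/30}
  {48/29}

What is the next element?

{50/35}

For the first entry, differences are 6, 5, 4, … (decreasing by 1 each time): 30, 36, 41, 45, 48 → 50.
For the second entry, alternating steps +6, −1, +6, −1, …: 19, 25, 24, 30, 29 → 35.
Putting it together: {50/35}.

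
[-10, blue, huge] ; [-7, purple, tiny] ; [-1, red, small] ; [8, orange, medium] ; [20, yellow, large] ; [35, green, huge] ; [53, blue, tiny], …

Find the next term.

For the first component, differences are 3, 6, 9, … (increasing by 3 each time): -10, -7, -1, 8, 20, 35, 53 → 74.
Colour: blue, purple, red, orange, yellow, green, blue → purple (repeats blue → purple → red → orange → yellow → green).
Size — repeats huge → tiny → small → medium → large: huge, tiny, small, medium, large, huge, tiny → small.
Putting it together: [74, purple, small].

[74, purple, small]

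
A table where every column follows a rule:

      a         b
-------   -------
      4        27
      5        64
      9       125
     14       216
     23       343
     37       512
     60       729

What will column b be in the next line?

Column b: perfect cubes: 3³, 4³, 5³, …; 27, 64, 125, 216, 343, 512, 729 → 1000.

1000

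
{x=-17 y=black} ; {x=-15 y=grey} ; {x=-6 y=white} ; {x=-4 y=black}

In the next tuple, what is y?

grey

Y: repeats black → grey → white, so black, grey, white, black → grey.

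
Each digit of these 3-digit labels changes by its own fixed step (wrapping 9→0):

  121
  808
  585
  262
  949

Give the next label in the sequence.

First digit: −3 each step, mod 10; 1, 8, 5, 2, 9 → 6.
Second digit: 2, 0, 8, 6, 4 → 2 (−2 each step, mod 10).
Third digit — −3 each step, mod 10: 1, 8, 5, 2, 9 → 6.
Putting it together: 626.

626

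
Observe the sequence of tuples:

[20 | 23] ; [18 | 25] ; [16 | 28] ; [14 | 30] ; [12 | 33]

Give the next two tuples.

First slot: −2 each step; 20, 18, 16, 14, 12 → 10 → 8.
Second slot: alternating steps +2, +3, +2, +3, …; 23, 25, 28, 30, 33 → 35 → 38.
So the next two tuples are [10 | 35] and [8 | 38].

[10 | 35], [8 | 38]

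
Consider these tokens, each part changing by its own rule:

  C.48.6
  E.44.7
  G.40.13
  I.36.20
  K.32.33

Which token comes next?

Letter: letters move forward 2 places in the alphabet; C, E, G, I, K → M.
Second component: 48, 44, 40, 36, 32 → 28 (−4 each step).
Third component — each term is the sum of the two before it: 6, 7, 13, 20, 33 → 53.
Putting it together: M.28.53.

M.28.53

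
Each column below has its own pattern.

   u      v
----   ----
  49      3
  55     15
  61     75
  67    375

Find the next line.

73  1875

Column u: 49, 55, 61, 67 → 73 (+6 each step).
Column v: ×5 each step, so 3, 15, 75, 375 → 1875.
Putting it together: 73  1875.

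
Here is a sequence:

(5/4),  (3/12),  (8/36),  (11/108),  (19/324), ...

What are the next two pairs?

First part: each term is the sum of the two before it; 5, 3, 8, 11, 19 → 30 → 49.
Second part: ×3 each step; 4, 12, 36, 108, 324 → 972 → 2916.
So the next two pairs are (30/972) and (49/2916).

(30/972), (49/2916)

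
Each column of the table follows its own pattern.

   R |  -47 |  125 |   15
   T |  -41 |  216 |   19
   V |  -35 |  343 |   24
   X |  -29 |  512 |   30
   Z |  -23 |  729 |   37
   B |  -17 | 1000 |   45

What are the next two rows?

Letter — letters move forward 2 places in the alphabet, wrapping Z→A: R, T, V, X, Z, B → D → F.
Second component: +6 each step, so -47, -41, -35, -29, -23, -17 → -11 → -5.
Third component goes 125, 216, 343, 512, 729, 1000 → 1331 → 1728 (perfect cubes: 5³, 6³, 7³, …).
Fourth component: 15, 19, 24, 30, 37, 45 → 54 → 64 (differences are 4, 5, 6, … (increasing by 1 each time)).
Putting the parts together: D  -11  1331  54 and then F  -5  1728  64.

D  -11  1331  54; F  -5  1728  64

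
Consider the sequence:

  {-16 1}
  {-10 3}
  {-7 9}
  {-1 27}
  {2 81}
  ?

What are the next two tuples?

{8 243}, {11 729}

First part — alternating steps +6, +3, +6, +3, …: -16, -10, -7, -1, 2 → 8 → 11.
For the second part, ×3 each step: 1, 3, 9, 27, 81 → 243 → 729.
So the next two tuples are {8 243} and {11 729}.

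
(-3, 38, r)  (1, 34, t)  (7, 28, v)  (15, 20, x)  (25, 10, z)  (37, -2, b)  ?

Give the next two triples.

First slot — differences are 4, 6, 8, … (increasing by 2 each time): -3, 1, 7, 15, 25, 37 → 51 → 67.
Second slot: together with the first slot always sums to 35, so 38, 34, 28, 20, 10, -2 → -16 → -32.
Letter: letters move forward 2 places in the alphabet, wrapping Z→A; r, t, v, x, z, b → d → f.
So the next two triples are (51, -16, d) and (67, -32, f).

(51, -16, d), (67, -32, f)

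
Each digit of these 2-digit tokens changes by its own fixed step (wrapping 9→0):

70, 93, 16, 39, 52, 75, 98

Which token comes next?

11

First digit: +2 each step, mod 10; 7, 9, 1, 3, 5, 7, 9 → 1.
Second digit: +3 each step, mod 10, so 0, 3, 6, 9, 2, 5, 8 → 1.
Combining the parts gives 11.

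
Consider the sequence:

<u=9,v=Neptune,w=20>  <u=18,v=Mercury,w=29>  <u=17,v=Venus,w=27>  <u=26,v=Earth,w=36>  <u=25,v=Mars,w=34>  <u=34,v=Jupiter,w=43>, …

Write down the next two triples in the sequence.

<u=33,v=Saturn,w=41>, <u=42,v=Uranus,w=50>

U: alternating steps +9, −1, +9, −1, …; 9, 18, 17, 26, 25, 34 → 33 → 42.
V goes Neptune, Mercury, Venus, Earth, Mars, Jupiter → Saturn → Uranus (runs through the planets Mercury→Neptune).
W goes 20, 29, 27, 36, 34, 43 → 41 → 50 (alternating steps +9, −2, +9, −2, …).
So the next two triples are <u=33,v=Saturn,w=41> and <u=42,v=Uranus,w=50>.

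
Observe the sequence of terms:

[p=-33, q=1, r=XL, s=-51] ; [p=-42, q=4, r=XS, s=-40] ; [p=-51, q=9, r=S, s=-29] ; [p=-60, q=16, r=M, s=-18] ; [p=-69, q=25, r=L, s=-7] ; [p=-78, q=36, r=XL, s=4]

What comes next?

[p=-87, q=49, r=XS, s=15]

P: −9 each step; -33, -42, -51, -60, -69, -78 → -87.
Q — perfect squares: 1², 2², 3², …: 1, 4, 9, 16, 25, 36 → 49.
R goes XL, XS, S, M, L, XL → XS (repeats XL → XS → S → M → L).
S: +11 each step, so -51, -40, -29, -18, -7, 4 → 15.
Combining the parts gives [p=-87, q=49, r=XS, s=15].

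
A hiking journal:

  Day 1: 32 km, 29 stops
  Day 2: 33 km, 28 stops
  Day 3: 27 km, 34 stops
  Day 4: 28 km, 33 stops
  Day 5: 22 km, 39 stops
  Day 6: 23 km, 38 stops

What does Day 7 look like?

17 km, 44 stops

Km: 32, 33, 27, 28, 22, 23 → 17 (alternating steps +1, −6, +1, −6, …).
Stops: 29, 28, 34, 33, 39, 38 → 44 (together with the km always sums to 61).
So the next row is 17 km, 44 stops.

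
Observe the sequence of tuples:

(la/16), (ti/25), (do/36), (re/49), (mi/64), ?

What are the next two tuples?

(fa/81), (sol/100)

Note: runs through the solfège scale do→ti; la, ti, do, re, mi → fa → sol.
Second entry: perfect squares: 4², 5², 6², …; 16, 25, 36, 49, 64 → 81 → 100.
Putting the parts together: (fa/81) and then (sol/100).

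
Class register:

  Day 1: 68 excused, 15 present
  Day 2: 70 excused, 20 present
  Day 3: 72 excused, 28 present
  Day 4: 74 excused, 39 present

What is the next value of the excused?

76

Excused goes 68, 70, 72, 74 → 76 (+2 each step).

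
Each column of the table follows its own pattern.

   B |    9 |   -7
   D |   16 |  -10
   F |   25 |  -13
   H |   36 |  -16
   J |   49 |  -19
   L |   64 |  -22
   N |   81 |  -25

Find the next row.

P  100  -28

Letter — letters move forward 2 places in the alphabet: B, D, F, H, J, L, N → P.
Second component goes 9, 16, 25, 36, 49, 64, 81 → 100 (perfect squares: 3², 4², 5², …).
Third component — −3 each step: -7, -10, -13, -16, -19, -22, -25 → -28.
So the next row is P  100  -28.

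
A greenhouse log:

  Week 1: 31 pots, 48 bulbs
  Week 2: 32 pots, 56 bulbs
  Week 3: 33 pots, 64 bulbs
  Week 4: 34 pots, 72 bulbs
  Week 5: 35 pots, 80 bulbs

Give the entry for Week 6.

36 pots, 88 bulbs

For the pots, +1 each step: 31, 32, 33, 34, 35 → 36.
Bulbs goes 48, 56, 64, 72, 80 → 88 (+8 each step).
Combining the parts gives 36 pots, 88 bulbs.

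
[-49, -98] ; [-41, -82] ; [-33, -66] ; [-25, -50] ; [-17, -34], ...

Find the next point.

[-9, -18]

First entry — +8 each step: -49, -41, -33, -25, -17 → -9.
Second entry: -98, -82, -66, -50, -34 → -18 (always 2 × the first entry).
Putting it together: [-9, -18].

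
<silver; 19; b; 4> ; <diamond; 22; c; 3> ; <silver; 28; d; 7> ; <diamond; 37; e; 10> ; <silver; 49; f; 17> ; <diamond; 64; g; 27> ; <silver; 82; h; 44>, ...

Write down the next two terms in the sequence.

<diamond; 103; i; 71>, <silver; 127; j; 115>

Rank: alternates silver ↔ diamond, so silver, diamond, silver, diamond, silver, diamond, silver → diamond → silver.
Second component: 19, 22, 28, 37, 49, 64, 82 → 103 → 127 (differences are 3, 6, 9, … (increasing by 3 each time)).
For the letter, letters move forward 1 place in the alphabet: b, c, d, e, f, g, h → i → j.
For the fourth component, each term is the sum of the two before it: 4, 3, 7, 10, 17, 27, 44 → 71 → 115.
Putting the parts together: <diamond; 103; i; 71> and then <silver; 127; j; 115>.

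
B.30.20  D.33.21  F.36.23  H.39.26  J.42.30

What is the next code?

Letter: letters move forward 2 places in the alphabet; B, D, F, H, J → L.
Second component: +3 each step, so 30, 33, 36, 39, 42 → 45.
Third component: differences are 1, 2, 3, … (increasing by 1 each time), so 20, 21, 23, 26, 30 → 35.
So the next code is L.45.35.

L.45.35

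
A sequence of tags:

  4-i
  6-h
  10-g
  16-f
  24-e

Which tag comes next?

First component: differences are 2, 4, 6, … (increasing by 2 each time), so 4, 6, 10, 16, 24 → 34.
Letter: letters move back 1 place in the alphabet, so i, h, g, f, e → d.
Combining the parts gives 34-d.

34-d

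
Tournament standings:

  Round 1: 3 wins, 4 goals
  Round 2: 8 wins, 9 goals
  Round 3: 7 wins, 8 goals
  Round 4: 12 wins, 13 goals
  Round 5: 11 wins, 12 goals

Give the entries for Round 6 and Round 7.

Wins: alternating steps +5, −1, +5, −1, …; 3, 8, 7, 12, 11 → 16 → 15.
Goals: always 1 more than the wins, so 4, 9, 8, 13, 12 → 17 → 16.
Putting the parts together: 16 wins, 17 goals and then 15 wins, 16 goals.

16 wins, 17 goals; 15 wins, 16 goals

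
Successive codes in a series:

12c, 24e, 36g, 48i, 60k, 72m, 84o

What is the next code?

96q

First component: +12 each step, so 12, 24, 36, 48, 60, 72, 84 → 96.
Letter: letters move forward 2 places in the alphabet, so c, e, g, i, k, m, o → q.
Putting it together: 96q.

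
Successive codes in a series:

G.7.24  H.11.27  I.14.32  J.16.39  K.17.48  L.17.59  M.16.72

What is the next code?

Letter: letters move forward 1 place in the alphabet, so G, H, I, J, K, L, M → N.
Second component: differences are 4, 3, 2, … (decreasing by 1 each time), so 7, 11, 14, 16, 17, 17, 16 → 14.
Third component — differences are 3, 5, 7, … (increasing by 2 each time): 24, 27, 32, 39, 48, 59, 72 → 87.
So the next code is N.14.87.

N.14.87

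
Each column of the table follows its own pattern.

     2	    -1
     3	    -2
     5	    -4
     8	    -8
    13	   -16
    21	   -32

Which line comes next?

For the first component, each term is the sum of the two before it: 2, 3, 5, 8, 13, 21 → 34.
Second component — ×2 each step: -1, -2, -4, -8, -16, -32 → -64.
Putting it together: 34  -64.

34  -64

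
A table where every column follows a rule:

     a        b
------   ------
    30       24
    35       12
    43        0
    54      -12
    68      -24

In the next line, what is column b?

-36

Column a — differences are 5, 8, 11, … (increasing by 3 each time): 30, 35, 43, 54, 68 → 85.
Column b: 24, 12, 0, -12, -24 → -36 (−12 each step).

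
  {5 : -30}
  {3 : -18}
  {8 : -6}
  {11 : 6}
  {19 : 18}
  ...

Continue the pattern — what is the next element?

First component goes 5, 3, 8, 11, 19 → 30 (each term is the sum of the two before it).
Second component: -30, -18, -6, 6, 18 → 30 (+12 each step).
Combining the parts gives {30 : 30}.

{30 : 30}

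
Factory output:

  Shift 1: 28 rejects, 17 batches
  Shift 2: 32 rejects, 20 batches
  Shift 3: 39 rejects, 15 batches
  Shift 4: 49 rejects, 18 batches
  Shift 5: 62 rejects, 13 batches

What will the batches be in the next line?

16

Batches: 17, 20, 15, 18, 13 → 16 (alternating steps +3, −5, +3, −5, …).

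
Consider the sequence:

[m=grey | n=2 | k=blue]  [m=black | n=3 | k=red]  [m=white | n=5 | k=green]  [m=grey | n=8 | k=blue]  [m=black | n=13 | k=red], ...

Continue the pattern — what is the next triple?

[m=white | n=21 | k=green]

M: grey, black, white, grey, black → white (repeats grey → black → white).
For the n, each term is the sum of the two before it: 2, 3, 5, 8, 13 → 21.
K goes blue, red, green, blue, red → green (repeats blue → red → green).
Combining the parts gives [m=white | n=21 | k=green].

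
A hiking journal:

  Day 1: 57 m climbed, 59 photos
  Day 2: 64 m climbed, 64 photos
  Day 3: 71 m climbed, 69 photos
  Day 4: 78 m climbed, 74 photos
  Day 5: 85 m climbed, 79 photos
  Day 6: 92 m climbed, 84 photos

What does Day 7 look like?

M climbed goes 57, 64, 71, 78, 85, 92 → 99 (+7 each step).
Photos: +5 each step; 59, 64, 69, 74, 79, 84 → 89.
So the next row is 99 m climbed, 89 photos.

99 m climbed, 89 photos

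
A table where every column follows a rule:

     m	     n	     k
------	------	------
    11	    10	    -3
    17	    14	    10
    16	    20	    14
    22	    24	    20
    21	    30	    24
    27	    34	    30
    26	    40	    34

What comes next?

32  44  40

Column m: 11, 17, 16, 22, 21, 27, 26 → 32 (alternating steps +6, −1, +6, −1, …).
Column n: 10, 14, 20, 24, 30, 34, 40 → 44 (alternating steps +4, +6, +4, +6, …).
For the column k, always the previous value of the column n: -3, 10, 14, 20, 24, 30, 34 → 40.
So the next line is 32  44  40.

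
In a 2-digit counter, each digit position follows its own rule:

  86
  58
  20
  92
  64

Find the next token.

First digit: −3 each step, mod 10, so 8, 5, 2, 9, 6 → 3.
Second digit: 6, 8, 0, 2, 4 → 6 (+2 each step, mod 10).
So the next token is 36.

36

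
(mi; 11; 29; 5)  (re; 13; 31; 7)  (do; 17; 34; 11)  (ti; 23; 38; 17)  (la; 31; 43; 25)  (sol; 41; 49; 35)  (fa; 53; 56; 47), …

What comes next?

Note — runs backward through the solfège scale do→ti: mi, re, do, ti, la, sol, fa → mi.
Second entry goes 11, 13, 17, 23, 31, 41, 53 → 67 (differences are 2, 4, 6, … (increasing by 2 each time)).
Third entry: differences are 2, 3, 4, … (increasing by 1 each time), so 29, 31, 34, 38, 43, 49, 56 → 64.
Fourth entry: 5, 7, 11, 17, 25, 35, 47 → 61 (always 6 less than the second entry).
So the next element is (mi; 67; 64; 61).

(mi; 67; 64; 61)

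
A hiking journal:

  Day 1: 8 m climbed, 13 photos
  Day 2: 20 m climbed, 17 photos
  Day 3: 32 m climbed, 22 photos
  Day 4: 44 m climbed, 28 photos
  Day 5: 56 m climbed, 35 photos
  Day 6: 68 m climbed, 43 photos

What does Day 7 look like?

M climbed: +12 each step, so 8, 20, 32, 44, 56, 68 → 80.
For the photos, differences are 4, 5, 6, … (increasing by 1 each time): 13, 17, 22, 28, 35, 43 → 52.
Putting it together: 80 m climbed, 52 photos.

80 m climbed, 52 photos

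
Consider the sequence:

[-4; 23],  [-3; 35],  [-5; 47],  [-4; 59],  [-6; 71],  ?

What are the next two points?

First value — alternating steps +1, −2, +1, −2, …: -4, -3, -5, -4, -6 → -5 → -7.
Second value — +12 each step: 23, 35, 47, 59, 71 → 83 → 95.
Putting the parts together: [-5; 83] and then [-7; 95].

[-5; 83], [-7; 95]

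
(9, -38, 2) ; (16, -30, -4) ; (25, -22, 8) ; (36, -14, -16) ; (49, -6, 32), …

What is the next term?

(64, 2, -64)

First coordinate: perfect squares: 3², 4², 5², …, so 9, 16, 25, 36, 49 → 64.
Second coordinate: +8 each step, so -38, -30, -22, -14, -6 → 2.
Third coordinate: ×(-2) each step; 2, -4, 8, -16, 32 → -64.
Putting it together: (64, 2, -64).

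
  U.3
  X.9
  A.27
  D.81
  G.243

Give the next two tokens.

J.729, M.2187

Letter: U, X, A, D, G → J → M (letters move forward 3 places in the alphabet, wrapping Z→A).
For the second component, ×3 each step: 3, 9, 27, 81, 243 → 729 → 2187.
So the next two tokens are J.729 and M.2187.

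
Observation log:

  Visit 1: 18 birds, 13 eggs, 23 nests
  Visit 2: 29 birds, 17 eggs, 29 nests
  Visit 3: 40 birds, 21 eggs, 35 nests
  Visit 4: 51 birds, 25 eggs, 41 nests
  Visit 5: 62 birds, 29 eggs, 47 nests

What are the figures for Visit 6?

73 birds, 33 eggs, 53 nests

For the birds, +11 each step: 18, 29, 40, 51, 62 → 73.
Eggs goes 13, 17, 21, 25, 29 → 33 (+4 each step).
Nests: +6 each step, so 23, 29, 35, 41, 47 → 53.
Putting it together: 73 birds, 33 eggs, 53 nests.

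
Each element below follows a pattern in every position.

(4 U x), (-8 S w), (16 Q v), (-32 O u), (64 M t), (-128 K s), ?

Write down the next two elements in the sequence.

(256 I r), (-512 G q)

For the first component, ×(-2) each step: 4, -8, 16, -32, 64, -128 → 256 → -512.
First letter goes U, S, Q, O, M, K → I → G (letters move back 2 places in the alphabet).
Second letter goes x, w, v, u, t, s → r → q (letters move back 1 place in the alphabet).
So the next two elements are (256 I r) and (-512 G q).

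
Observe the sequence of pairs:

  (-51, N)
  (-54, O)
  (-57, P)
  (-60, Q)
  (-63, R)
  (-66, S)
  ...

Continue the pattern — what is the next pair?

(-69, T)

First part: −3 each step, so -51, -54, -57, -60, -63, -66 → -69.
Letter: letters move forward 1 place in the alphabet, so N, O, P, Q, R, S → T.
Putting it together: (-69, T).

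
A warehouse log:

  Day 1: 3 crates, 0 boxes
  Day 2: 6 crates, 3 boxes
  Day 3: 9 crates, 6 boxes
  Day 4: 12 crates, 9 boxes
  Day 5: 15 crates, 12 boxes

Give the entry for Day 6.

For the crates, +3 each step: 3, 6, 9, 12, 15 → 18.
Boxes: 0, 3, 6, 9, 12 → 15 (always the previous value of the crates).
Putting it together: 18 crates, 15 boxes.

18 crates, 15 boxes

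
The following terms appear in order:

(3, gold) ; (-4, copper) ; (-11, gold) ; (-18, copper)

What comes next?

First entry — −7 each step: 3, -4, -11, -18 → -25.
Metal: gold, copper, gold, copper → gold (alternates gold ↔ copper).
Combining the parts gives (-25, gold).

(-25, gold)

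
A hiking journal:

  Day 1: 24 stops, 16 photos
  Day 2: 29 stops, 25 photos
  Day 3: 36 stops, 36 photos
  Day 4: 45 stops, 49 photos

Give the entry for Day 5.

Stops goes 24, 29, 36, 45 → 56 (differences are 5, 7, 9, … (increasing by 2 each time)).
Photos: perfect squares: 4², 5², 6², …; 16, 25, 36, 49 → 64.
Combining the parts gives 56 stops, 64 photos.

56 stops, 64 photos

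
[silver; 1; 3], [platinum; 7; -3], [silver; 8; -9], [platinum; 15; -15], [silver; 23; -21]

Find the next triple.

Metal goes silver, platinum, silver, platinum, silver → platinum (alternates silver ↔ platinum).
Second value: each term is the sum of the two before it; 1, 7, 8, 15, 23 → 38.
For the third value, −6 each step: 3, -3, -9, -15, -21 → -27.
So the next triple is [platinum; 38; -27].

[platinum; 38; -27]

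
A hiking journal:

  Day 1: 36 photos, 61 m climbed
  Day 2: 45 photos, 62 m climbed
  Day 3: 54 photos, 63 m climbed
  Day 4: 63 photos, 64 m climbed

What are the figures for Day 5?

Photos: +9 each step; 36, 45, 54, 63 → 72.
M climbed: +1 each step; 61, 62, 63, 64 → 65.
So the next record is 72 photos, 65 m climbed.

72 photos, 65 m climbed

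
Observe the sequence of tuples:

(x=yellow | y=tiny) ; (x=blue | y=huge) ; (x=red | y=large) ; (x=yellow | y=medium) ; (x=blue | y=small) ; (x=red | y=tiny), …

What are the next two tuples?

X — repeats yellow → blue → red: yellow, blue, red, yellow, blue, red → yellow → blue.
Y: repeats tiny → huge → large → medium → small, so tiny, huge, large, medium, small, tiny → huge → large.
Putting the parts together: (x=yellow | y=huge) and then (x=blue | y=large).

(x=yellow | y=huge), (x=blue | y=large)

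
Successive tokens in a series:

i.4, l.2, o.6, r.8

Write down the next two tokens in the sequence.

u.14, x.22

For the letter, letters move forward 3 places in the alphabet: i, l, o, r → u → x.
Second component — each term is the sum of the two before it: 4, 2, 6, 8 → 14 → 22.
Putting the parts together: u.14 and then x.22.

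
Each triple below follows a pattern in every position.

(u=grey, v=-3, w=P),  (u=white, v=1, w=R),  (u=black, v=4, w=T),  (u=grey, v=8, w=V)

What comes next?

For the u, repeats grey → white → black: grey, white, black, grey → white.
V: -3, 1, 4, 8 → 11 (alternating steps +4, +3, +4, +3, …).
W: letters move forward 2 places in the alphabet, so P, R, T, V → X.
Putting it together: (u=white, v=11, w=X).

(u=white, v=11, w=X)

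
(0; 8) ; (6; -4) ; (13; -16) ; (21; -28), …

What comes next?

(30; -40)

First entry: differences are 6, 7, 8, … (increasing by 1 each time); 0, 6, 13, 21 → 30.
Second entry: −12 each step, so 8, -4, -16, -28 → -40.
Putting it together: (30; -40).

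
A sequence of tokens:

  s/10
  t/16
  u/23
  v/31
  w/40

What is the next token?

x/50

Letter: letters move forward 1 place in the alphabet, so s, t, u, v, w → x.
Second component: differences are 6, 7, 8, … (increasing by 1 each time), so 10, 16, 23, 31, 40 → 50.
Putting it together: x/50.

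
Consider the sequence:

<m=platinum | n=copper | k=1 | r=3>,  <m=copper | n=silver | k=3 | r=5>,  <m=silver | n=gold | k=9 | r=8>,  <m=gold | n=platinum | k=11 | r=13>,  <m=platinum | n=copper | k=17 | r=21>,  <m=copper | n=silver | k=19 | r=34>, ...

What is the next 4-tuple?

For the m, repeats platinum → copper → silver → gold: platinum, copper, silver, gold, platinum, copper → silver.
N: repeats copper → silver → gold → platinum, so copper, silver, gold, platinum, copper, silver → gold.
K — alternating steps +2, +6, +2, +6, …: 1, 3, 9, 11, 17, 19 → 25.
R: each term is the sum of the two before it, so 3, 5, 8, 13, 21, 34 → 55.
So the next 4-tuple is <m=silver | n=gold | k=25 | r=55>.

<m=silver | n=gold | k=25 | r=55>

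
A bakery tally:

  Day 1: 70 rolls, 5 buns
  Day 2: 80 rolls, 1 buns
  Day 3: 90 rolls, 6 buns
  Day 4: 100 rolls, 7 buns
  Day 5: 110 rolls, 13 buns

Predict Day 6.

120 rolls, 20 buns

Rolls goes 70, 80, 90, 100, 110 → 120 (+10 each step).
Buns: each term is the sum of the two before it, so 5, 1, 6, 7, 13 → 20.
Putting it together: 120 rolls, 20 buns.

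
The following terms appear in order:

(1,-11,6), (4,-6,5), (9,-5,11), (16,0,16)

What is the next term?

First value: perfect squares: 1², 2², 3², …, so 1, 4, 9, 16 → 25.
For the second value, alternating steps +5, +1, +5, +1, …: -11, -6, -5, 0 → 1.
Third value — each term is the sum of the two before it: 6, 5, 11, 16 → 27.
So the next term is (25,1,27).

(25,1,27)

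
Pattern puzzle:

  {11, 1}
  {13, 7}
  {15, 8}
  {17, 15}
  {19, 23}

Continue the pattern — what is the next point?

First part: 11, 13, 15, 17, 19 → 21 (+2 each step).
Second part: each term is the sum of the two before it, so 1, 7, 8, 15, 23 → 38.
Combining the parts gives {21, 38}.

{21, 38}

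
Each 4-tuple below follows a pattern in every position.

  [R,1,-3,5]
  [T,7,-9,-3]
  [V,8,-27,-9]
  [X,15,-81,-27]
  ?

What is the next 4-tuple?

Letter — letters move forward 2 places in the alphabet: R, T, V, X → Z.
Second part: 1, 7, 8, 15 → 23 (each term is the sum of the two before it).
Third part — ×3 each step: -3, -9, -27, -81 → -243.
Fourth part: always the previous value of the third part, so 5, -3, -9, -27 → -81.
Putting it together: [Z,23,-243,-81].

[Z,23,-243,-81]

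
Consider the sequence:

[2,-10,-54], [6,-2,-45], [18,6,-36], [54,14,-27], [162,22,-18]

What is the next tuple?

[486,30,-9]

First component: ×3 each step, so 2, 6, 18, 54, 162 → 486.
Second component: +8 each step; -10, -2, 6, 14, 22 → 30.
Third component: -54, -45, -36, -27, -18 → -9 (+9 each step).
Combining the parts gives [486,30,-9].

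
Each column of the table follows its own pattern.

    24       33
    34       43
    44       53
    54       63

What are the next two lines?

64  73; 74  83

For the first component, +10 each step: 24, 34, 44, 54 → 64 → 74.
Second component: 33, 43, 53, 63 → 73 → 83 (always 9 more than the first component).
Putting the parts together: 64  73 and then 74  83.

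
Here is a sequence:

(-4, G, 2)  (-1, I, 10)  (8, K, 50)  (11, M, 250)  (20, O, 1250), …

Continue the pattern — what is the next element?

For the first value, alternating steps +3, +9, +3, +9, …: -4, -1, 8, 11, 20 → 23.
For the letter, letters move forward 2 places in the alphabet: G, I, K, M, O → Q.
Third value — ×5 each step: 2, 10, 50, 250, 1250 → 6250.
So the next element is (23, Q, 6250).

(23, Q, 6250)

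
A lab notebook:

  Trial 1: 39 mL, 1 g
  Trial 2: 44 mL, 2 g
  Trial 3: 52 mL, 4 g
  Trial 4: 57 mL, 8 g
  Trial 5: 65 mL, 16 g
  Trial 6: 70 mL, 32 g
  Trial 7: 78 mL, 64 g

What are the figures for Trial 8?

83 mL, 128 g

ML: alternating steps +5, +8, +5, +8, …; 39, 44, 52, 57, 65, 70, 78 → 83.
G — ×2 each step: 1, 2, 4, 8, 16, 32, 64 → 128.
Putting it together: 83 mL, 128 g.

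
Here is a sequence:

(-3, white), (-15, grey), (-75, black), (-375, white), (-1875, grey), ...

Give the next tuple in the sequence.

(-9375, black)

First value goes -3, -15, -75, -375, -1875 → -9375 (×5 each step).
For the shade, repeats white → grey → black: white, grey, black, white, grey → black.
Putting it together: (-9375, black).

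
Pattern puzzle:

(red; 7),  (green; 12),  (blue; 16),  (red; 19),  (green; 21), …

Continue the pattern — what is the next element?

Colour: repeats red → green → blue, so red, green, blue, red, green → blue.
Second slot: 7, 12, 16, 19, 21 → 22 (differences are 5, 4, 3, … (decreasing by 1 each time)).
Combining the parts gives (blue; 22).

(blue; 22)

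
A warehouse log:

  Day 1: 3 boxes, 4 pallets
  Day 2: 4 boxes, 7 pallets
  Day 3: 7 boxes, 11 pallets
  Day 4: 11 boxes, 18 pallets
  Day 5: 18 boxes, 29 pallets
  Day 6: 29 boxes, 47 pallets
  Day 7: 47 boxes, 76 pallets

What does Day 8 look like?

For the boxes, each term is the sum of the two before it: 3, 4, 7, 11, 18, 29, 47 → 76.
Pallets: 4, 7, 11, 18, 29, 47, 76 → 123 (each term is the sum of the two before it).
So the next record is 76 boxes, 123 pallets.

76 boxes, 123 pallets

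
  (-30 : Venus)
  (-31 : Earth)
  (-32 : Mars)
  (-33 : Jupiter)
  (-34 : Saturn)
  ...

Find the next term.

(-35 : Uranus)

First part goes -30, -31, -32, -33, -34 → -35 (−1 each step).
For the planet, runs through the planets Mercury→Neptune: Venus, Earth, Mars, Jupiter, Saturn → Uranus.
Combining the parts gives (-35 : Uranus).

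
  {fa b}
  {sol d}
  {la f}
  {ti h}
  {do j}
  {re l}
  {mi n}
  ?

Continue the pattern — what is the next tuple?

Note: fa, sol, la, ti, do, re, mi → fa (runs through the solfège scale do→ti).
Letter: letters move forward 2 places in the alphabet, so b, d, f, h, j, l, n → p.
Putting it together: {fa p}.

{fa p}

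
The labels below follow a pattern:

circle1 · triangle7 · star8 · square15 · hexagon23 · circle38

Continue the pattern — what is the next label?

triangle61

Shape: circle, triangle, star, square, hexagon, circle → triangle (repeats circle → triangle → star → square → hexagon).
Second component: each term is the sum of the two before it, so 1, 7, 8, 15, 23, 38 → 61.
Putting it together: triangle61.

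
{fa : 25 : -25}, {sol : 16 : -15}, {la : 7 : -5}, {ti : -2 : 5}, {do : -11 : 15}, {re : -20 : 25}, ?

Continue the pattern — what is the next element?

Note goes fa, sol, la, ti, do, re → mi (runs through the solfège scale do→ti).
Second value: −9 each step; 25, 16, 7, -2, -11, -20 → -29.
Third value goes -25, -15, -5, 5, 15, 25 → 35 (+10 each step).
So the next element is {mi : -29 : 35}.

{mi : -29 : 35}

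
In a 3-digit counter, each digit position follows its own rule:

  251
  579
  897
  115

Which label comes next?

For the first digit, +3 each step, mod 10: 2, 5, 8, 1 → 4.
For the second digit, +2 each step, mod 10: 5, 7, 9, 1 → 3.
Third digit — −2 each step, mod 10: 1, 9, 7, 5 → 3.
Putting it together: 433.

433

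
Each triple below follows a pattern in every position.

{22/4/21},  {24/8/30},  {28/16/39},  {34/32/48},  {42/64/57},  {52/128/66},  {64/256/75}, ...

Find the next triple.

{78/512/84}

First coordinate: differences are 2, 4, 6, … (increasing by 2 each time); 22, 24, 28, 34, 42, 52, 64 → 78.
For the second coordinate, ×2 each step: 4, 8, 16, 32, 64, 128, 256 → 512.
Third coordinate: +9 each step, so 21, 30, 39, 48, 57, 66, 75 → 84.
Combining the parts gives {78/512/84}.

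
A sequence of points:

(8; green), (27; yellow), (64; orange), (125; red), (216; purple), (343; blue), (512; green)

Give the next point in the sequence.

First part: perfect cubes: 2³, 3³, 4³, …; 8, 27, 64, 125, 216, 343, 512 → 729.
For the colour, repeats green → yellow → orange → red → purple → blue: green, yellow, orange, red, purple, blue, green → yellow.
Putting it together: (729; yellow).

(729; yellow)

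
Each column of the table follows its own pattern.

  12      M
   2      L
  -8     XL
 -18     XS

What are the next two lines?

-28  S; -38  M

First component goes 12, 2, -8, -18 → -28 → -38 (−10 each step).
Size: M, L, XL, XS → S → M (runs through clothing sizes XS→XL).
Putting the parts together: -28  S and then -38  M.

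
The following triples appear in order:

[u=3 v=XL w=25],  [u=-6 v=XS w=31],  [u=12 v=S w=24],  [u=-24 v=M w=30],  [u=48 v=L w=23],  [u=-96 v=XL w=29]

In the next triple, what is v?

XS

V — repeats XL → XS → S → M → L: XL, XS, S, M, L, XL → XS.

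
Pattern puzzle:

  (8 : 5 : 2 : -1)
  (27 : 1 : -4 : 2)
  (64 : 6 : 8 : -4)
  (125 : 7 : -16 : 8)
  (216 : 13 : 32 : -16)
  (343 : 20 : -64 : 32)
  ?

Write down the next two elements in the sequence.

(512 : 33 : 128 : -64), (729 : 53 : -256 : 128)

First coordinate: perfect cubes: 2³, 3³, 4³, …; 8, 27, 64, 125, 216, 343 → 512 → 729.
Second coordinate: each term is the sum of the two before it; 5, 1, 6, 7, 13, 20 → 33 → 53.
Third coordinate: ×(-2) each step, so 2, -4, 8, -16, 32, -64 → 128 → -256.
Fourth coordinate: -1, 2, -4, 8, -16, 32 → -64 → 128 (×(-2) each step).
So the next two elements are (512 : 33 : 128 : -64) and (729 : 53 : -256 : 128).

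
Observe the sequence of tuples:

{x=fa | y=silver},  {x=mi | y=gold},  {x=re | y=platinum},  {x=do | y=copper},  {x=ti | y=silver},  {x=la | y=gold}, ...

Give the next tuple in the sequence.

{x=sol | y=platinum}

X goes fa, mi, re, do, ti, la → sol (runs backward through the solfège scale do→ti).
Y: repeats silver → gold → platinum → copper, so silver, gold, platinum, copper, silver, gold → platinum.
So the next tuple is {x=sol | y=platinum}.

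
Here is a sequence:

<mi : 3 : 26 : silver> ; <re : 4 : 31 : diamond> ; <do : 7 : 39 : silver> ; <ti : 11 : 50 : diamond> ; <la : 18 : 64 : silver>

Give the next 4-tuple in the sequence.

<sol : 29 : 81 : diamond>

Note — runs backward through the solfège scale do→ti: mi, re, do, ti, la → sol.
Second slot goes 3, 4, 7, 11, 18 → 29 (each term is the sum of the two before it).
Third slot — differences are 5, 8, 11, … (increasing by 3 each time): 26, 31, 39, 50, 64 → 81.
Rank — alternates silver ↔ diamond: silver, diamond, silver, diamond, silver → diamond.
So the next 4-tuple is <sol : 29 : 81 : diamond>.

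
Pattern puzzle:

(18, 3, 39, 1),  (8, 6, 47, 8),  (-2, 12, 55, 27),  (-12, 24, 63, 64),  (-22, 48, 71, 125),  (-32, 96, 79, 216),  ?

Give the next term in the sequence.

(-42, 192, 87, 343)

First part — −10 each step: 18, 8, -2, -12, -22, -32 → -42.
Second part: ×2 each step, so 3, 6, 12, 24, 48, 96 → 192.
Third part: 39, 47, 55, 63, 71, 79 → 87 (+8 each step).
Fourth part: perfect cubes: 1³, 2³, 3³, …, so 1, 8, 27, 64, 125, 216 → 343.
So the next term is (-42, 192, 87, 343).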